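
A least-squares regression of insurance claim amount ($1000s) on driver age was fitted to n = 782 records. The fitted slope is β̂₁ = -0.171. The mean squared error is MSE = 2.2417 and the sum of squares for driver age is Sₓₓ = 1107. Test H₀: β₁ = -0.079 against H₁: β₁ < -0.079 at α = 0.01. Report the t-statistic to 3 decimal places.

t = -2.044

SE(β̂₁) = √(MSE/Sₓₓ) = √(2.2417/1107) = 0.0450003.
t = (-0.171 − (-0.079)) / 0.0450003 = -2.044.
df = n − 2 = 780.
One-sided p ≈ 0.0206, which is ≥ 0.01, so fail to reject H₀.
The data do not give significant evidence that the true slope on driver age is below -0.079 $1000s per unit.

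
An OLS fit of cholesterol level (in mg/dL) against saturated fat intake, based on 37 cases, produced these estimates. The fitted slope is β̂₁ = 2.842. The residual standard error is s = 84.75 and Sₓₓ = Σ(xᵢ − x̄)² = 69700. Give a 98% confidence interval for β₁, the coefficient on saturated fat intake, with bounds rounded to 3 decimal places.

SE(β̂₁) = s/√Sₓₓ = 84.75/√69700 = 0.321014.
df = n − 2 = 35.
t* = t_{0.01, 35} = 2.437723.
Margin = t* × SE = 2.437723 × 0.321014 = 0.78254.
CI: 2.842 ± 0.78254 → (2.059, 3.625).
With 98% confidence, each one-unit increase in saturated fat intake is associated with a change of between 2.059 and 3.625 mg/dL in cholesterol level.

(2.059, 3.625)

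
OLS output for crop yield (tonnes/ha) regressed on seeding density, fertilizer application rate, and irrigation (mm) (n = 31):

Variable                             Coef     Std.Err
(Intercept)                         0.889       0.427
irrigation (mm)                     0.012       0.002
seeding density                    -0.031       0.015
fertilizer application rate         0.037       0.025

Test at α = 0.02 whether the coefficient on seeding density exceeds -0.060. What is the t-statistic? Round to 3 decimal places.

Read off: b = -0.031, SE = 0.015 for seeding density.
H₀: β₁ = -0.060 vs H₁: β₁ > -0.060.
t = (-0.031 − (-0.060)) / 0.015 = 1.933.
df = n − k − 1 = 31 − 3 − 1 = 27.
One-sided p ≈ 0.0319, which is ≥ 0.02, so fail to reject H₀.
The data do not give significant evidence that the true slope on seeding density exceeds -0.060 tonnes/ha per unit, holding the other predictors fixed.

t = 1.933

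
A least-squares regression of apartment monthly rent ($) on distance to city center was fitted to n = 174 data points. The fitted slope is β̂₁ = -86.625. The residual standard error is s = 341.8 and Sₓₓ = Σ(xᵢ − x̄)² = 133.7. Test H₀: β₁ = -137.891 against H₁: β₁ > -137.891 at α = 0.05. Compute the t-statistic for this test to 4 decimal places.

SE(β̂₁) = s/√Sₓₓ = 341.8/√133.7 = 29.5601.
t = (-86.625 − (-137.891)) / 29.5601 = 1.7343.
df = n − 2 = 172.
One-sided p ≈ 0.0423, which is < 0.05, so reject H₀.
There is evidence that the true slope on distance to city center exceeds -137.891 $ per unit.

t = 1.7343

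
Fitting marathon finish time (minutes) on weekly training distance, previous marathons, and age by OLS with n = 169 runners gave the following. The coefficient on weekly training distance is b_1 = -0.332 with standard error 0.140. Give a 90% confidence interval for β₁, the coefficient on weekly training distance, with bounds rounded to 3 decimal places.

df = n − k − 1 = 169 − 3 − 1 = 165.
t* = t_{0.05, 165} = 1.654141.
Margin = t* × SE = 1.654141 × 0.140 = 0.23158.
CI: -0.332 ± 0.23158 → (-0.564, -0.100).
With 90% confidence, each one-unit increase in weekly training distance is associated with a change of between -0.564 and -0.100 minutes in marathon finish time, holding the other predictors fixed.

(-0.564, -0.100)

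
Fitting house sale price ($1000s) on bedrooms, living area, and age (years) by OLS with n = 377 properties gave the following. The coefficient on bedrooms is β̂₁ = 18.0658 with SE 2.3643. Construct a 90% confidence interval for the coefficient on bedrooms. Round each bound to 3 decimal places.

df = n − k − 1 = 377 − 3 − 1 = 373.
t* = t_{0.05, 373} = 1.648949.
Margin = t* × SE = 1.648949 × 2.3643 = 3.89861.
CI: 18.0658 ± 3.89861 → (14.167, 21.964).
With 90% confidence, each one-unit increase in bedrooms is associated with a change of between 14.167 and 21.964 $1000s in house sale price, holding the other predictors fixed.

(14.167, 21.964)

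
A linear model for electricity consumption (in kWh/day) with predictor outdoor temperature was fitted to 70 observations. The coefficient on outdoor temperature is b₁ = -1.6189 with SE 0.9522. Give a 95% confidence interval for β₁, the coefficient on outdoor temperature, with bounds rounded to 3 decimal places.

(-3.519, 0.281)

df = n − 2 = 70 − 2 = 68.
t* = t_{0.025, 68} = 1.995469.
Margin = t* × SE = 1.995469 × 0.9522 = 1.90009.
CI: -1.6189 ± 1.90009 → (-3.519, 0.281).
With 95% confidence, each one-unit increase in outdoor temperature is associated with a change of between -3.519 and 0.281 kWh/day in electricity consumption.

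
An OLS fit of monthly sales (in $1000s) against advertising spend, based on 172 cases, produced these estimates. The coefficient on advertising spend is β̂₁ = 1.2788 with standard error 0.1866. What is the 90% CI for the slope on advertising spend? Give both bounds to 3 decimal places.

(0.970, 1.587)

df = n − 2 = 172 − 2 = 170.
t* = t_{0.05, 170} = 1.653866.
Margin = t* × SE = 1.653866 × 0.1866 = 0.30861.
CI: 1.2788 ± 0.30861 → (0.970, 1.587).
With 90% confidence, each one-unit increase in advertising spend is associated with a change of between 0.970 and 1.587 $1000s in monthly sales.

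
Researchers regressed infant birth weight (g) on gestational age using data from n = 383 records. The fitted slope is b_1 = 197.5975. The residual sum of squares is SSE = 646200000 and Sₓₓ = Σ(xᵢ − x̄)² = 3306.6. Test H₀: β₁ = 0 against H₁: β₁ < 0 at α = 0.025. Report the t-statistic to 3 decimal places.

MSE = SSE/(n − 2) = 646200000/381 = 1.69606e+06.
SE(b_1) = √(MSE/Sₓₓ) = √(1.69606e+06/3306.6) = 22.648.
t = 197.5975 / 22.648 = 8.725.
df = n − 2 = 381.
One-sided p ≈ 1.0000, which is ≥ 0.025, so fail to reject H₀.
The data do not give significant evidence that the true slope on gestational age is negative.

t = 8.725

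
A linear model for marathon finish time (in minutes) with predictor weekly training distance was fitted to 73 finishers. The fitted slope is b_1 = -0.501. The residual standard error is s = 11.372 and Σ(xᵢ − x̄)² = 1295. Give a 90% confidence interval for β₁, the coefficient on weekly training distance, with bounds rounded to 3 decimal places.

SE(b_1) = s/√Sₓₓ = 11.372/√1295 = 0.316011.
df = n − 2 = 71.
t* = t_{0.05, 71} = 1.6666.
Margin = t* × SE = 1.6666 × 0.316011 = 0.52666.
CI: -0.501 ± 0.52666 → (-1.028, 0.026).
With 90% confidence, each one-unit increase in weekly training distance is associated with a change of between -1.028 and 0.026 minutes in marathon finish time.

(-1.028, 0.026)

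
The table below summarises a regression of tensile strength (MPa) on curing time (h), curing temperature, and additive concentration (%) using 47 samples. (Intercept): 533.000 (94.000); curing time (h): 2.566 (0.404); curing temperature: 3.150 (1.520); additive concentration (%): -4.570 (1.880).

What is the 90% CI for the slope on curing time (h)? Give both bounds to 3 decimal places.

(1.887, 3.245)

Read off: b = 2.566, SE = 0.404 for curing time (h).
df = n − k − 1 = 47 − 3 − 1 = 43.
t* = t_{0.05, 43} = 1.681071.
Margin = t* × SE = 1.681071 × 0.404 = 0.67915.
CI: 2.566 ± 0.67915 → (1.887, 3.245).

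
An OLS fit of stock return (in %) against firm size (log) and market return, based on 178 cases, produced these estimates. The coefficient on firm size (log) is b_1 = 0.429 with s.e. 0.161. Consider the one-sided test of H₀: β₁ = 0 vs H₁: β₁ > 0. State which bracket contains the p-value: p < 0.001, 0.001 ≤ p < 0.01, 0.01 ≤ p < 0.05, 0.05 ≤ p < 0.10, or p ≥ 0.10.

t = 0.429 / 0.161 = 2.665.
df = n − k − 1 = 178 − 2 − 1 = 175.
One-sided p = P(T_{175} > t) ≈ 0.0042.
So 0.001 ≤ p < 0.01.

0.001 ≤ p < 0.01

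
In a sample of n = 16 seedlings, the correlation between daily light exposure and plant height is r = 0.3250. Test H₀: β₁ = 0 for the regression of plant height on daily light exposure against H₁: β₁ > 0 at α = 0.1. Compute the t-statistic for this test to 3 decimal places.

t = 1.286

t = r·√(n − 2)/√(1 − r²) = 0.3250·√14/√0.894375 = 1.286.
df = n − 2 = 14.
One-sided p ≈ 0.1097, which is ≥ 0.1, so fail to reject H₀.
The data do not give significant evidence of a linear association between daily light exposure and plant height.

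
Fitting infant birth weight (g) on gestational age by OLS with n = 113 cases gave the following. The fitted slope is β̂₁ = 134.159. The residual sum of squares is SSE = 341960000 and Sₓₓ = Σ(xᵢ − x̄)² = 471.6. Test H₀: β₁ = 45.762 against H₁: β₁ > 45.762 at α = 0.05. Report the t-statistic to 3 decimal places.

t = 1.094

MSE = SSE/(n − 2) = 341960000/111 = 3.08072e+06.
SE(β̂₁) = √(MSE/Sₓₓ) = √(3.08072e+06/471.6) = 80.8238.
t = (134.159 − 45.762) / 80.8238 = 1.094.
df = n − 2 = 111.
One-sided p ≈ 0.1382, which is ≥ 0.05, so fail to reject H₀.
The data do not give significant evidence that the true slope on gestational age exceeds 45.762 g per unit.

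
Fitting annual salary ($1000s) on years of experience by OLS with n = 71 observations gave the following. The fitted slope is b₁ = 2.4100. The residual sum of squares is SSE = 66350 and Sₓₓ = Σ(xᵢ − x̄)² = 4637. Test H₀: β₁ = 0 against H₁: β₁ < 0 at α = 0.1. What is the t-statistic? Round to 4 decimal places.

t = 5.2922

MSE = SSE/(n − 2) = 66350/69 = 961.594.
SE(b₁) = √(MSE/Sₓₓ) = √(961.594/4637) = 0.455384.
t = 2.4100 / 0.455384 = 5.2922.
df = n − 2 = 69.
One-sided p ≈ 1.0000, which is ≥ 0.1, so fail to reject H₀.
The data do not give significant evidence that the true slope on years of experience is negative.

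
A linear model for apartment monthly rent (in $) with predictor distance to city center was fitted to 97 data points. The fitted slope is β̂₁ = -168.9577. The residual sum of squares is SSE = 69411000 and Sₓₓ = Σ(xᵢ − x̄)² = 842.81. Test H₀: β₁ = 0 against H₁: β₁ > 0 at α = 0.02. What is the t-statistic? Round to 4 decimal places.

t = -5.7384

MSE = SSE/(n − 2) = 69411000/95 = 730642.
SE(β̂₁) = √(MSE/Sₓₓ) = √(730642/842.81) = 29.4434.
t = -168.9577 / 29.4434 = -5.7384.
df = n − 2 = 95.
One-sided p ≈ 1.0000, which is ≥ 0.02, so fail to reject H₀.
The data do not give significant evidence that the true slope on distance to city center is positive.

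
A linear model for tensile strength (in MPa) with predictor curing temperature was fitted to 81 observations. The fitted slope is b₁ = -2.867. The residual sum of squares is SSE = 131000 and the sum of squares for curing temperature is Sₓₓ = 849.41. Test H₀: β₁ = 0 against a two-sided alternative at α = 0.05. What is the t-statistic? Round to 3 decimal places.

t = -2.052

MSE = SSE/(n − 2) = 131000/79 = 1658.23.
SE(b₁) = √(MSE/Sₓₓ) = √(1658.23/849.41) = 1.39722.
t = -2.867 / 1.39722 = -2.052.
df = n − 2 = 79.
Two-sided p ≈ 0.0435, which is < 0.05, so reject H₀.
There is evidence that curing temperature is associated with tensile strength.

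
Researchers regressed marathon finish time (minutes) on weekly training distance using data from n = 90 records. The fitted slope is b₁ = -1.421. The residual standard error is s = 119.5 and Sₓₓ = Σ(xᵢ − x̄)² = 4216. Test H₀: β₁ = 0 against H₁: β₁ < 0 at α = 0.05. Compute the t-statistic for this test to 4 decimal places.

t = -0.7721

SE(b₁) = s/√Sₓₓ = 119.5/√4216 = 1.84042.
t = -1.421 / 1.84042 = -0.7721.
df = n − 2 = 88.
One-sided p ≈ 0.2211, which is ≥ 0.05, so fail to reject H₀.
The data do not give significant evidence that the true slope on weekly training distance is negative.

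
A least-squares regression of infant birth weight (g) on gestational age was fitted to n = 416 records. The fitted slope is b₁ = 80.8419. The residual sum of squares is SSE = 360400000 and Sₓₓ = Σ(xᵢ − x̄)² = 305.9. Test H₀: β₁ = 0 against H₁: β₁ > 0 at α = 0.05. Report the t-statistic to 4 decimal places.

MSE = SSE/(n − 2) = 360400000/414 = 870531.
SE(b₁) = √(MSE/Sₓₓ) = √(870531/305.9) = 53.3461.
t = 80.8419 / 53.3461 = 1.5154.
df = n − 2 = 414.
One-sided p ≈ 0.0652, which is ≥ 0.05, so fail to reject H₀.
The data do not give significant evidence that the true slope on gestational age is positive.

t = 1.5154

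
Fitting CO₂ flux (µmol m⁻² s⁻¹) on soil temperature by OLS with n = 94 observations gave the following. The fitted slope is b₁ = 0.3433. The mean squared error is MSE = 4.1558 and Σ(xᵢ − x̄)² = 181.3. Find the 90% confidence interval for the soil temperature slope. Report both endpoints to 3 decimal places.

(0.092, 0.595)

SE(b₁) = √(MSE/Sₓₓ) = √(4.1558/181.3) = 0.151401.
df = n − 2 = 92.
t* = t_{0.05, 92} = 1.661585.
Margin = t* × SE = 1.661585 × 0.151401 = 0.25157.
CI: 0.3433 ± 0.25157 → (0.092, 0.595).
With 90% confidence, each one-unit increase in soil temperature is associated with a change of between 0.092 and 0.595 µmol m⁻² s⁻¹ in CO₂ flux.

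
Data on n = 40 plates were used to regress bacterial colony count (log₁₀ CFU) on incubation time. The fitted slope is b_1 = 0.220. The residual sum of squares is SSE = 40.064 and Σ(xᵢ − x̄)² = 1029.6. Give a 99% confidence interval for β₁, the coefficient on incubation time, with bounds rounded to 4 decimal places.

(0.1332, 0.3068)

MSE = SSE/(n − 2) = 40.064/38 = 1.05432.
SE(b_1) = √(MSE/Sₓₓ) = √(1.05432/1029.6) = 0.0320001.
df = n − 2 = 38.
t* = t_{0.005, 38} = 2.711558.
Margin = t* × SE = 2.711558 × 0.0320001 = 0.086770.
CI: 0.220 ± 0.086770 → (0.1332, 0.3068).
With 99% confidence, each one-unit increase in incubation time is associated with a change of between 0.1332 and 0.3068 log₁₀ CFU in bacterial colony count.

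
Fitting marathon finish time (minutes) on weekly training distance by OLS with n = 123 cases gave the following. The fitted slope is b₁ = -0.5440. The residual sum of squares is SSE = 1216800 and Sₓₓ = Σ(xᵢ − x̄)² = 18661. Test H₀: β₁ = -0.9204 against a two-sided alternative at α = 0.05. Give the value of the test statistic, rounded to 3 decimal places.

MSE = SSE/(n − 2) = 1216800/121 = 10056.2.
SE(b₁) = √(MSE/Sₓₓ) = √(10056.2/18661) = 0.73409.
t = (-0.5440 − (-0.9204)) / 0.73409 = 0.513.
df = n − 2 = 121.
Two-sided p ≈ 0.6091, which is ≥ 0.05, so fail to reject H₀.
The data are consistent with a true slope of -0.9204 minutes per unit of weekly training distance.

t = 0.513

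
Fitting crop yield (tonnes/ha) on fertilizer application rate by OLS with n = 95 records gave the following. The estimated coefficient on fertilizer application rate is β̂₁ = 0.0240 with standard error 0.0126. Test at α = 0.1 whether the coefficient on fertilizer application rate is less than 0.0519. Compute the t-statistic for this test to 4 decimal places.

H₀: β₁ = 0.0519 vs H₁: β₁ < 0.0519.
t = (β̂₁ − β₁⁰)/SE = (0.0240 − 0.0519) / 0.0126 = -2.2143.
df = n − 2 = 95 − 2 = 93.
One-sided p ≈ 0.0146, which is < 0.1, so reject H₀.
There is evidence that the true slope on fertilizer application rate is below 0.0519 tonnes/ha per unit.

t = -2.2143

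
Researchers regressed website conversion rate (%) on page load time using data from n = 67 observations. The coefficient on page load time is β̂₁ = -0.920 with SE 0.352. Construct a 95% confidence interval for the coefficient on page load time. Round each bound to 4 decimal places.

df = n − 2 = 67 − 2 = 65.
t* = t_{0.025, 65} = 1.997138.
Margin = t* × SE = 1.997138 × 0.352 = 0.702993.
CI: -0.920 ± 0.702993 → (-1.6230, -0.2170).
With 95% confidence, each one-unit increase in page load time is associated with a change of between -1.6230 and -0.2170 % in website conversion rate.

(-1.6230, -0.2170)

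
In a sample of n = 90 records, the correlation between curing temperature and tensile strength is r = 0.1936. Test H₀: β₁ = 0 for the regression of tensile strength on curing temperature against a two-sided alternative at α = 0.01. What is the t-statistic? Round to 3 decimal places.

t = 1.851

t = r·√(n − 2)/√(1 − r²) = 0.1936·√88/√0.962519 = 1.851.
df = n − 2 = 88.
Two-sided p ≈ 0.0675, which is ≥ 0.01, so fail to reject H₀.
The data do not give significant evidence of a linear association between curing temperature and tensile strength.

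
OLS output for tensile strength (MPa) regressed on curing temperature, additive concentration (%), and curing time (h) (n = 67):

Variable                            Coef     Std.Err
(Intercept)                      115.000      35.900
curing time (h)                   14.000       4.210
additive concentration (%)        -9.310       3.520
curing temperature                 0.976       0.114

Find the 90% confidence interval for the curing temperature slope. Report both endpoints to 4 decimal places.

(0.7857, 1.1663)

Read off: b = 0.976, SE = 0.114 for curing temperature.
df = n − k − 1 = 67 − 3 − 1 = 63.
t* = t_{0.05, 63} = 1.669402.
Margin = t* × SE = 1.669402 × 0.114 = 0.190312.
CI: 0.976 ± 0.190312 → (0.7857, 1.1663).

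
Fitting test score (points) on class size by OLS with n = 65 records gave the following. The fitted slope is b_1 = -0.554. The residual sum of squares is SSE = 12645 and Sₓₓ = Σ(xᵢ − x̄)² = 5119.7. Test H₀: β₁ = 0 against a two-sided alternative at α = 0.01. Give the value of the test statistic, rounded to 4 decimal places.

MSE = SSE/(n − 2) = 12645/63 = 200.714.
SE(b_1) = √(MSE/Sₓₓ) = √(200.714/5119.7) = 0.198001.
t = -0.554 / 0.198001 = -2.7980.
df = n − 2 = 63.
Two-sided p ≈ 0.0068, which is < 0.01, so reject H₀.
There is evidence that class size is associated with test score.

t = -2.7980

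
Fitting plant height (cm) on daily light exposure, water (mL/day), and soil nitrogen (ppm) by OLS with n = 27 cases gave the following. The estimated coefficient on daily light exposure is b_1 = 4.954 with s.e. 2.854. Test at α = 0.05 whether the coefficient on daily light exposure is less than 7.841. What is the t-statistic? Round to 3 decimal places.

t = -1.012

H₀: β₁ = 7.841 vs H₁: β₁ < 7.841.
t = (b_1 − β₁⁰)/SE = (4.954 − 7.841) / 2.854 = -1.012.
df = n − k − 1 = 27 − 3 − 1 = 23.
One-sided p ≈ 0.1611, which is ≥ 0.05, so fail to reject H₀.
The data do not give significant evidence that the true slope on daily light exposure is below 7.841 cm per unit, holding the other predictors fixed.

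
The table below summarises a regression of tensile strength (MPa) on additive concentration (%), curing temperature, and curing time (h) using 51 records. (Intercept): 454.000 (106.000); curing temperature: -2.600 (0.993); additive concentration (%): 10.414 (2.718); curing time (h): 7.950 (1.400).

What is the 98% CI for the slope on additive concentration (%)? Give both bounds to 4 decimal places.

(3.8681, 16.9599)

Read off: b = 10.414, SE = 2.718 for additive concentration (%).
df = n − k − 1 = 51 − 3 − 1 = 47.
t* = t_{0.01, 47} = 2.408345.
Margin = t* × SE = 2.408345 × 2.718 = 6.545882.
CI: 10.414 ± 6.545882 → (3.8681, 16.9599).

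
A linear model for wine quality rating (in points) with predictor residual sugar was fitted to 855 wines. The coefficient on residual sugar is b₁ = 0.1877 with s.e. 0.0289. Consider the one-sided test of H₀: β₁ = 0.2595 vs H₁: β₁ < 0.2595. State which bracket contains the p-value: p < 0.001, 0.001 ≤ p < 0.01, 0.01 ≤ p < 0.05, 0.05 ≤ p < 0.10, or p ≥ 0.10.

0.001 ≤ p < 0.01

t = (0.1877 − 0.2595) / 0.0289 = -2.484.
df = n − 2 = 855 − 2 = 853.
One-sided p = P(T_{853} < t) ≈ 0.0066.
So 0.001 ≤ p < 0.01.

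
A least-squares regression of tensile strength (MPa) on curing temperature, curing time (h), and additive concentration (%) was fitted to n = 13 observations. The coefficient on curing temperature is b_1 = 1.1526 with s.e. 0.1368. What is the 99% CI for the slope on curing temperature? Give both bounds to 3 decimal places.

df = n − k − 1 = 13 − 3 − 1 = 9.
t* = t_{0.005, 9} = 3.249836.
Margin = t* × SE = 3.249836 × 0.1368 = 0.44458.
CI: 1.1526 ± 0.44458 → (0.708, 1.597).
With 99% confidence, each one-unit increase in curing temperature is associated with a change of between 0.708 and 1.597 MPa in tensile strength, holding the other predictors fixed.

(0.708, 1.597)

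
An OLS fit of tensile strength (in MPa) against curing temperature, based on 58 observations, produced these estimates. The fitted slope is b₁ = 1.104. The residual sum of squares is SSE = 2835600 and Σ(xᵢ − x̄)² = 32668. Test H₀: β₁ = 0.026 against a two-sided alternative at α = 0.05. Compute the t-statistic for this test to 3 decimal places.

t = 0.866

MSE = SSE/(n − 2) = 2835600/56 = 50635.7.
SE(b₁) = √(MSE/Sₓₓ) = √(50635.7/32668) = 1.24499.
t = (1.104 − 0.026) / 1.24499 = 0.866.
df = n − 2 = 56.
Two-sided p ≈ 0.3903, which is ≥ 0.05, so fail to reject H₀.
The data are consistent with a true slope of 0.026 MPa per unit of curing temperature.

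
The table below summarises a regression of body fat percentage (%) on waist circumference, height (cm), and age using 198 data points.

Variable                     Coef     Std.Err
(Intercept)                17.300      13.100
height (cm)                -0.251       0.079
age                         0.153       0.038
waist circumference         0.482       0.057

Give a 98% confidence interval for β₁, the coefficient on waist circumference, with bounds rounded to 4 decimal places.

(0.3483, 0.6157)

Read off: b = 0.482, SE = 0.057 for waist circumference.
df = n − k − 1 = 198 − 3 − 1 = 194.
t* = t_{0.01, 194} = 2.345723.
Margin = t* × SE = 2.345723 × 0.057 = 0.133706.
CI: 0.482 ± 0.133706 → (0.3483, 0.6157).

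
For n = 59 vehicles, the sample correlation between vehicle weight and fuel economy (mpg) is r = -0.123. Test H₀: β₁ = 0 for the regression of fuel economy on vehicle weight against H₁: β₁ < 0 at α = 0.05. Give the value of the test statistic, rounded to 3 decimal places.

t = r·√(n − 2)/√(1 − r²) = -0.123·√57/√0.984871 = -0.936.
df = n − 2 = 57.
One-sided p ≈ 0.1767, which is ≥ 0.05, so fail to reject H₀.
The data do not give significant evidence of a linear association between vehicle weight and fuel economy.

t = -0.936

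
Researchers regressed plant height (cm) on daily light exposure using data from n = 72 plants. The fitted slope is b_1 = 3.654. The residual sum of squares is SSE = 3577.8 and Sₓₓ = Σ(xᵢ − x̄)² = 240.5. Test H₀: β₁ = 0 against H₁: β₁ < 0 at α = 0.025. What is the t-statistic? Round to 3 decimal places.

MSE = SSE/(n − 2) = 3577.8/70 = 51.1114.
SE(b_1) = √(MSE/Sₓₓ) = √(51.1114/240.5) = 0.461001.
t = 3.654 / 0.461001 = 7.926.
df = n − 2 = 70.
One-sided p ≈ 1.0000, which is ≥ 0.025, so fail to reject H₀.
The data do not give significant evidence that the true slope on daily light exposure is negative.

t = 7.926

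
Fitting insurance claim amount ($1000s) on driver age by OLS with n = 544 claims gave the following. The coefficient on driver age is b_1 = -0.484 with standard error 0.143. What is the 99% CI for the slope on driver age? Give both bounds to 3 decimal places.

(-0.854, -0.114)

df = n − 2 = 544 − 2 = 542.
t* = t_{0.005, 542} = 2.584931.
Margin = t* × SE = 2.584931 × 0.143 = 0.36965.
CI: -0.484 ± 0.36965 → (-0.854, -0.114).
With 99% confidence, each one-unit increase in driver age is associated with a change of between -0.854 and -0.114 $1000s in insurance claim amount.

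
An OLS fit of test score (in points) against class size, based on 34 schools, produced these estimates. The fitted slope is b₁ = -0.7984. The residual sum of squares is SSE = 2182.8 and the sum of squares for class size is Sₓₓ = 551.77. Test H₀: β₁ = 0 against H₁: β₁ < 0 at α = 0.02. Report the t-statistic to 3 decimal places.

MSE = SSE/(n − 2) = 2182.8/32 = 68.2125.
SE(b₁) = √(MSE/Sₓₓ) = √(68.2125/551.77) = 0.351603.
t = -0.7984 / 0.351603 = -2.271.
df = n − 2 = 32.
One-sided p ≈ 0.0150, which is < 0.02, so reject H₀.
There is evidence that the true slope on class size is negative.

t = -2.271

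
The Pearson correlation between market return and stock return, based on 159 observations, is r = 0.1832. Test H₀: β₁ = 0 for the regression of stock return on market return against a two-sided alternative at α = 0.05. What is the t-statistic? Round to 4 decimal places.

t = r·√(n − 2)/√(1 − r²) = 0.1832·√157/√0.966438 = 2.3350.
df = n − 2 = 157.
Two-sided p ≈ 0.0208, which is < 0.05, so reject H₀.
There is evidence of a linear association between market return and stock return.

t = 2.3350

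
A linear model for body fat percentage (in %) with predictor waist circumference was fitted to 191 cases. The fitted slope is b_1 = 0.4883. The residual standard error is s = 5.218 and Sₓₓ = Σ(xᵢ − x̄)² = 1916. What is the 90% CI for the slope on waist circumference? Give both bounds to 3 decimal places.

(0.291, 0.685)

SE(b_1) = s/√Sₓₓ = 5.218/√1916 = 0.119208.
df = n − 2 = 189.
t* = t_{0.05, 189} = 1.652956.
Margin = t* × SE = 1.652956 × 0.119208 = 0.19705.
CI: 0.4883 ± 0.19705 → (0.291, 0.685).
With 90% confidence, each one-unit increase in waist circumference is associated with a change of between 0.291 and 0.685 % in body fat percentage.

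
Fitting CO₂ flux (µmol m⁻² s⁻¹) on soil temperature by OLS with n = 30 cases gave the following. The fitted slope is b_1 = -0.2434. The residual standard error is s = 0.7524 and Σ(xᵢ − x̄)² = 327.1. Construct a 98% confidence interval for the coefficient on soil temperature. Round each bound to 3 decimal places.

(-0.346, -0.141)

SE(b_1) = s/√Sₓₓ = 0.7524/√327.1 = 0.0416015.
df = n − 2 = 28.
t* = t_{0.01, 28} = 2.46714.
Margin = t* × SE = 2.46714 × 0.0416015 = 0.10264.
CI: -0.2434 ± 0.10264 → (-0.346, -0.141).
With 98% confidence, each one-unit increase in soil temperature is associated with a change of between -0.346 and -0.141 µmol m⁻² s⁻¹ in CO₂ flux.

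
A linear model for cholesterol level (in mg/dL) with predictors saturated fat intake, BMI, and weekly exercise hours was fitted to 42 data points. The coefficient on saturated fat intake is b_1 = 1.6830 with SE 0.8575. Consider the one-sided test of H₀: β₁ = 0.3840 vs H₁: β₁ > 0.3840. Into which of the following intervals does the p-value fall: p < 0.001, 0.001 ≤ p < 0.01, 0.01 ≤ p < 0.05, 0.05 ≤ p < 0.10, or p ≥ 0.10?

0.05 ≤ p < 0.10

t = (1.6830 − 0.3840) / 0.8575 = 1.515.
df = n − k − 1 = 42 − 3 − 1 = 38.
One-sided p = P(T_{38} > t) ≈ 0.0690.
So 0.05 ≤ p < 0.10.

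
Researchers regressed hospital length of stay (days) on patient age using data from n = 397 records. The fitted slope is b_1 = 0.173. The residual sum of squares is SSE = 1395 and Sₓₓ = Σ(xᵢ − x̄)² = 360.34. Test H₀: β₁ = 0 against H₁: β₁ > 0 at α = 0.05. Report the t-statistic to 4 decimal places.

t = 1.7475

MSE = SSE/(n − 2) = 1395/395 = 3.53165.
SE(b_1) = √(MSE/Sₓₓ) = √(3.53165/360.34) = 0.0989993.
t = 0.173 / 0.0989993 = 1.7475.
df = n − 2 = 395.
One-sided p ≈ 0.0407, which is < 0.05, so reject H₀.
There is evidence that the true slope on patient age is positive.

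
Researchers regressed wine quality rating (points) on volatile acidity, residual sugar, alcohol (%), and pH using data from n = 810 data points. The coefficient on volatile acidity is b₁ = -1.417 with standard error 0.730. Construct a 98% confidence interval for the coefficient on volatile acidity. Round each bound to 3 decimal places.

(-3.119, 0.285)

df = n − k − 1 = 810 − 4 − 1 = 805.
t* = t_{0.01, 805} = 2.330989.
Margin = t* × SE = 2.330989 × 0.730 = 1.70162.
CI: -1.417 ± 1.70162 → (-3.119, 0.285).
With 98% confidence, each one-unit increase in volatile acidity is associated with a change of between -3.119 and 0.285 points in wine quality rating, holding the other predictors fixed.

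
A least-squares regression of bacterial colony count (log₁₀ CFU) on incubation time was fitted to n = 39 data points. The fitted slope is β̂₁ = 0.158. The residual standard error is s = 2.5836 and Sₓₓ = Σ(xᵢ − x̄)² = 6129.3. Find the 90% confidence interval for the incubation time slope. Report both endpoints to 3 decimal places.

(0.102, 0.214)

SE(β̂₁) = s/√Sₓₓ = 2.5836/√6129.3 = 0.0330004.
df = n − 2 = 37.
t* = t_{0.05, 37} = 1.687094.
Margin = t* × SE = 1.687094 × 0.0330004 = 0.05567.
CI: 0.158 ± 0.05567 → (0.102, 0.214).
With 90% confidence, each one-unit increase in incubation time is associated with a change of between 0.102 and 0.214 log₁₀ CFU in bacterial colony count.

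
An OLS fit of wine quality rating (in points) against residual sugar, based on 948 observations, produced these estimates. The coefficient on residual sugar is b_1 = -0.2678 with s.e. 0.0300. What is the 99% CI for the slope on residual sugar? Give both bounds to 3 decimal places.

(-0.345, -0.190)

df = n − 2 = 948 − 2 = 946.
t* = t_{0.005, 946} = 2.581036.
Margin = t* × SE = 2.581036 × 0.0300 = 0.07743.
CI: -0.2678 ± 0.07743 → (-0.345, -0.190).
With 99% confidence, each one-unit increase in residual sugar is associated with a change of between -0.345 and -0.190 points in wine quality rating.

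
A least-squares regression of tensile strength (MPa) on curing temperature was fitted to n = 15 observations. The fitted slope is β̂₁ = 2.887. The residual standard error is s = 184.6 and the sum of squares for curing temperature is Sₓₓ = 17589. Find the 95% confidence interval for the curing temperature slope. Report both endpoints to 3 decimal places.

SE(β̂₁) = s/√Sₓₓ = 184.6/√17589 = 1.39191.
df = n − 2 = 13.
t* = t_{0.025, 13} = 2.160369.
Margin = t* × SE = 2.160369 × 1.39191 = 3.00704.
CI: 2.887 ± 3.00704 → (-0.120, 5.894).
With 95% confidence, each one-unit increase in curing temperature is associated with a change of between -0.120 and 5.894 MPa in tensile strength.

(-0.120, 5.894)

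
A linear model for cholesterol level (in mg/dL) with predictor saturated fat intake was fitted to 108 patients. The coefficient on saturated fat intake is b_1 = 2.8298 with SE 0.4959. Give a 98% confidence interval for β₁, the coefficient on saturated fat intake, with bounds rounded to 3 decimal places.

(1.658, 4.001)

df = n − 2 = 108 − 2 = 106.
t* = t_{0.01, 106} = 2.362043.
Margin = t* × SE = 2.362043 × 0.4959 = 1.17134.
CI: 2.8298 ± 1.17134 → (1.658, 4.001).
With 98% confidence, each one-unit increase in saturated fat intake is associated with a change of between 1.658 and 4.001 mg/dL in cholesterol level.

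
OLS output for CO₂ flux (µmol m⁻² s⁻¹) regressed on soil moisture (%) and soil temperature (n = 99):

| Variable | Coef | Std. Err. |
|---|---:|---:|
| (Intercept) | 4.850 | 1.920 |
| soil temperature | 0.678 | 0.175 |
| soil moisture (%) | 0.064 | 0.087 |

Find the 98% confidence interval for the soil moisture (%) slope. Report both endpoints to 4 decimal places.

(-0.1418, 0.2698)

Read off: b = 0.064, SE = 0.087 for soil moisture (%).
df = n − k − 1 = 99 − 2 − 1 = 96.
t* = t_{0.01, 96} = 2.365821.
Margin = t* × SE = 2.365821 × 0.087 = 0.205826.
CI: 0.064 ± 0.205826 → (-0.1418, 0.2698).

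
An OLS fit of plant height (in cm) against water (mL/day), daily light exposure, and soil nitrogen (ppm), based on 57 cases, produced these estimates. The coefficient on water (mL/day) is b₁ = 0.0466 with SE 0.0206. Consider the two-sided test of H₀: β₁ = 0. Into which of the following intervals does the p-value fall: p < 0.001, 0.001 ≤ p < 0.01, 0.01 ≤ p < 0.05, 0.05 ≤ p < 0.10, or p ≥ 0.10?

t = 0.0466 / 0.0206 = 2.262.
df = n − k − 1 = 57 − 3 − 1 = 53.
Two-sided p = 2·P(T_{53} > |t|) ≈ 0.0278.
So 0.01 ≤ p < 0.05.

0.01 ≤ p < 0.05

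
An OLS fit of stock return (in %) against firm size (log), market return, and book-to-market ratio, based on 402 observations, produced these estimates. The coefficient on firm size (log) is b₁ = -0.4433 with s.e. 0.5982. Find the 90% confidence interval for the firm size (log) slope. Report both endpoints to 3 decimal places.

(-1.430, 0.543)

df = n − k − 1 = 402 − 3 − 1 = 398.
t* = t_{0.05, 398} = 1.648691.
Margin = t* × SE = 1.648691 × 0.5982 = 0.98625.
CI: -0.4433 ± 0.98625 → (-1.430, 0.543).
With 90% confidence, each one-unit increase in firm size (log) is associated with a change of between -1.430 and 0.543 % in stock return, holding the other predictors fixed.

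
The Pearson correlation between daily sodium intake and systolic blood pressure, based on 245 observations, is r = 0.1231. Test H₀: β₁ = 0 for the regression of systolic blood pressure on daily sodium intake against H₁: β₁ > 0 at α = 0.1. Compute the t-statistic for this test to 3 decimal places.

t = r·√(n − 2)/√(1 − r²) = 0.1231·√243/√0.984846 = 1.934.
df = n − 2 = 243.
One-sided p ≈ 0.0272, which is < 0.1, so reject H₀.
There is evidence of a linear association between daily sodium intake and systolic blood pressure.

t = 1.934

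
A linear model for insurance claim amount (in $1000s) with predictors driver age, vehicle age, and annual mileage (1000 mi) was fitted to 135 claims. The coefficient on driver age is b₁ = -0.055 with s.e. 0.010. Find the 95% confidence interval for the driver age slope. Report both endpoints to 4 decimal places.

(-0.0748, -0.0352)

df = n − k − 1 = 135 − 3 − 1 = 131.
t* = t_{0.025, 131} = 1.978239.
Margin = t* × SE = 1.978239 × 0.010 = 0.019782.
CI: -0.055 ± 0.019782 → (-0.0748, -0.0352).
With 95% confidence, each one-unit increase in driver age is associated with a change of between -0.0748 and -0.0352 $1000s in insurance claim amount, holding the other predictors fixed.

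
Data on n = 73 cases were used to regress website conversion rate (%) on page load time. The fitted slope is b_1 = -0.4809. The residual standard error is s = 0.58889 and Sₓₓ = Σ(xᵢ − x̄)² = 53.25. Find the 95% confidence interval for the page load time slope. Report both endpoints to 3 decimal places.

SE(b_1) = s/√Sₓₓ = 0.58889/√53.25 = 0.0807002.
df = n − 2 = 71.
t* = t_{0.025, 71} = 1.993943.
Margin = t* × SE = 1.993943 × 0.0807002 = 0.16091.
CI: -0.4809 ± 0.16091 → (-0.642, -0.320).
With 95% confidence, each one-unit increase in page load time is associated with a change of between -0.642 and -0.320 % in website conversion rate.

(-0.642, -0.320)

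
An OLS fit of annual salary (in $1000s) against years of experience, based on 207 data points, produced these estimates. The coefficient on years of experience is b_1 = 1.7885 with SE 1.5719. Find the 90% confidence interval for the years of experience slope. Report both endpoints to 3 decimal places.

df = n − 2 = 207 − 2 = 205.
t* = t_{0.05, 205} = 1.652321.
Margin = t* × SE = 1.652321 × 1.5719 = 2.59728.
CI: 1.7885 ± 2.59728 → (-0.809, 4.386).
With 90% confidence, each one-unit increase in years of experience is associated with a change of between -0.809 and 4.386 $1000s in annual salary.

(-0.809, 4.386)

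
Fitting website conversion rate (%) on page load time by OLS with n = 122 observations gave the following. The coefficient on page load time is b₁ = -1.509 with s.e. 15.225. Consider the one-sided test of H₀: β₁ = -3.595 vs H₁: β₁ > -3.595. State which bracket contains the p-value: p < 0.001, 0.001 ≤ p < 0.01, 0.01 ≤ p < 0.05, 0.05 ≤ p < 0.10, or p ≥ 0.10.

t = (-1.509 − (-3.595)) / 15.225 = 0.137.
df = n − 2 = 122 − 2 = 120.
One-sided p = P(T_{120} > t) ≈ 0.4456.
So p ≥ 0.10.

p ≥ 0.10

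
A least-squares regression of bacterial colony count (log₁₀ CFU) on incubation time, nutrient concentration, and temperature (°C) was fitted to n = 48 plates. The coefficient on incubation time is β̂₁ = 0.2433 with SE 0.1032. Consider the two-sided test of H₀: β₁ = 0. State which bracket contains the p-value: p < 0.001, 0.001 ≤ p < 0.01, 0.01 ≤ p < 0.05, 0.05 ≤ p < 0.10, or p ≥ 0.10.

t = 0.2433 / 0.1032 = 2.358.
df = n − k − 1 = 48 − 3 − 1 = 44.
Two-sided p = 2·P(T_{44} > |t|) ≈ 0.0229.
So 0.01 ≤ p < 0.05.

0.01 ≤ p < 0.05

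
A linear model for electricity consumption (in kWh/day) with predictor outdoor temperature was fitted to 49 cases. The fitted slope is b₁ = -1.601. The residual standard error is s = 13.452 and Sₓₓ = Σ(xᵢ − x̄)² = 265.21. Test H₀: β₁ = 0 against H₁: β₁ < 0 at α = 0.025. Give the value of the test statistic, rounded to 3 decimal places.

t = -1.938

SE(b₁) = s/√Sₓₓ = 13.452/√265.21 = 0.826023.
t = -1.601 / 0.826023 = -1.938.
df = n − 2 = 47.
One-sided p ≈ 0.0293, which is ≥ 0.025, so fail to reject H₀.
The data do not give significant evidence that the true slope on outdoor temperature is negative.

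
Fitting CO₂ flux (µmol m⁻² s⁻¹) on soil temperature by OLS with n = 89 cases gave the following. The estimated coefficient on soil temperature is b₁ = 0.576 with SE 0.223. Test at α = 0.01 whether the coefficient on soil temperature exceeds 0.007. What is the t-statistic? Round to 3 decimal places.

t = 2.552

H₀: β₁ = 0.007 vs H₁: β₁ > 0.007.
t = (b₁ − β₁⁰)/SE = (0.576 − 0.007) / 0.223 = 2.552.
df = n − 2 = 89 − 2 = 87.
One-sided p ≈ 0.0062, which is < 0.01, so reject H₀.
There is evidence that the true slope on soil temperature exceeds 0.007 µmol m⁻² s⁻¹ per unit.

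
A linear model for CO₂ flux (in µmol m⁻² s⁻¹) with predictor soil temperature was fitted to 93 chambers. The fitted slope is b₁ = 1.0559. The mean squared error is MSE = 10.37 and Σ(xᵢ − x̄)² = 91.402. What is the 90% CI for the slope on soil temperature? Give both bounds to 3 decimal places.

SE(b₁) = √(MSE/Sₓₓ) = √(10.37/91.402) = 0.336831.
df = n − 2 = 91.
t* = t_{0.05, 91} = 1.661771.
Margin = t* × SE = 1.661771 × 0.336831 = 0.55974.
CI: 1.0559 ± 0.55974 → (0.496, 1.616).
With 90% confidence, each one-unit increase in soil temperature is associated with a change of between 0.496 and 1.616 µmol m⁻² s⁻¹ in CO₂ flux.

(0.496, 1.616)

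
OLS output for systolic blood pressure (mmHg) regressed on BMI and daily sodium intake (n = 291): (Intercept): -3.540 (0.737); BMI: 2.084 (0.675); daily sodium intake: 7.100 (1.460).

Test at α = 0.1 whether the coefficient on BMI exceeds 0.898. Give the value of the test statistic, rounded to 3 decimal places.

t = 1.757

Read off: b = 2.084, SE = 0.675 for BMI.
H₀: β₁ = 0.898 vs H₁: β₁ > 0.898.
t = (2.084 − 0.898) / 0.675 = 1.757.
df = n − k − 1 = 291 − 2 − 1 = 288.
One-sided p ≈ 0.0400, which is < 0.1, so reject H₀.
There is evidence that the true slope on BMI exceeds 0.898 mmHg per unit, holding the other predictors fixed.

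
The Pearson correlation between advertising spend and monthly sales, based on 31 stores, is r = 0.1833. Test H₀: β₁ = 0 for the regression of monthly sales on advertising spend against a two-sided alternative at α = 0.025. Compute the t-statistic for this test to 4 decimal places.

t = r·√(n − 2)/√(1 − r²) = 0.1833·√29/√0.966401 = 1.0041.
df = n − 2 = 29.
Two-sided p ≈ 0.3236, which is ≥ 0.025, so fail to reject H₀.
The data do not give significant evidence of a linear association between advertising spend and monthly sales.

t = 1.0041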